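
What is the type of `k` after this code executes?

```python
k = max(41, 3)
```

max() of ints returns int

int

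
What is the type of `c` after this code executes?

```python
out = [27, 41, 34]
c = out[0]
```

Indexing a list of ints returns int (out[0] = 27)

int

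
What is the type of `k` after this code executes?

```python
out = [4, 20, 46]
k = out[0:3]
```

Slicing a list always returns a list

list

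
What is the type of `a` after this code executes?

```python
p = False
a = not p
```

'not' always returns bool

bool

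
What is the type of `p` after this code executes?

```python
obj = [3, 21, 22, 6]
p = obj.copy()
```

list.copy() returns list

list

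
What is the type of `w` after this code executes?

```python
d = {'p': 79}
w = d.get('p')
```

dict.get() returns the value (int) when key is found

int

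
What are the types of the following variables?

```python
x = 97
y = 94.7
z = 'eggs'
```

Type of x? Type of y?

x is int; y is float

int, float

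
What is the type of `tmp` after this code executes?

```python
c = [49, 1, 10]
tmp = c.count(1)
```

list.count() returns int

int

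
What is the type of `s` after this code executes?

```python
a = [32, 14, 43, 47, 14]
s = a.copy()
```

list.copy() returns list

list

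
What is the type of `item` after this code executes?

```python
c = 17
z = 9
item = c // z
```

int // int returns int (17 // 9 = 1)

int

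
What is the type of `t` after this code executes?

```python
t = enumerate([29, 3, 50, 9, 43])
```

enumerate() returns an enumerate iterator object

enumerate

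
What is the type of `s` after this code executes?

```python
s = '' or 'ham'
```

'or' returns first truthy value ('ham', which is str)

str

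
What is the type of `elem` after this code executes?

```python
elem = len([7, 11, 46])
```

len() always returns int

int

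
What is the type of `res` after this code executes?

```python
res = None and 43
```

'and' returns first falsy value (None)

NoneType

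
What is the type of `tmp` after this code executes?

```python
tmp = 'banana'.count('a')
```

str.count() returns int

int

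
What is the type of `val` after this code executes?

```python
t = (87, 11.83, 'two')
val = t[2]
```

Index 2 of tuple is 'two' which is str

str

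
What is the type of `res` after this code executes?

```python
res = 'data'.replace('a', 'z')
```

str.replace() returns str

str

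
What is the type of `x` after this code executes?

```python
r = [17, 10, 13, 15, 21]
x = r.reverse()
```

list.reverse() returns None

NoneType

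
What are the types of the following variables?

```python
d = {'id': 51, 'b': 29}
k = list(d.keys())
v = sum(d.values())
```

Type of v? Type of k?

sum of int values returns int; list(...) returns list

int, list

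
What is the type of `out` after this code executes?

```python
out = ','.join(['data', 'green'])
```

str.join() returns str

str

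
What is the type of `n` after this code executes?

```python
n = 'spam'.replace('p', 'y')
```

str.replace() returns str

str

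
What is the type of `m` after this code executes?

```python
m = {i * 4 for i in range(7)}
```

A set comprehension {expr for x in iterable} produces a set

set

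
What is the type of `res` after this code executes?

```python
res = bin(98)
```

bin() returns str representation

str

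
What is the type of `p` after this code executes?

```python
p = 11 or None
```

'or' returns first truthy value (11, int)

int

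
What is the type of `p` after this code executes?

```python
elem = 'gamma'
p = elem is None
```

'is' comparison returns bool

bool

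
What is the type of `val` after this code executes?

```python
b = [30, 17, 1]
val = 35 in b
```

'in' operator returns bool

bool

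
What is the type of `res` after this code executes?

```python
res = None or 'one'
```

'or' with None returns the other value ('one', str)

str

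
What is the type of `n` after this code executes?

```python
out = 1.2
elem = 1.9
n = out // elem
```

float // float returns float (floor division preserves float type)

float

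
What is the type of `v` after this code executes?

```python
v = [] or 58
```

'or' returns first truthy value (58, which is int)

int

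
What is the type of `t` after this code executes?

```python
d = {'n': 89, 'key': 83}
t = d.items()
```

dict.items() returns a dict_items view

dict_items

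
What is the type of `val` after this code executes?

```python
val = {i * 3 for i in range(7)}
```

A set comprehension {expr for x in iterable} produces a set

set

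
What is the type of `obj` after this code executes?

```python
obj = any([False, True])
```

any() returns bool

bool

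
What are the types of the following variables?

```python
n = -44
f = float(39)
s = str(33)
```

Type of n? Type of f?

n is int; f is float

int, float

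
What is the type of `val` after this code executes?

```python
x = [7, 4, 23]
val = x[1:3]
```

Slicing a list always returns a list

list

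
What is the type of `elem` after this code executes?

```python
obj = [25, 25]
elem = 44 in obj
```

'in' operator returns bool

bool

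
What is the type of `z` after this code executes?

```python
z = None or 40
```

'or' with None returns the other value (40, int)

int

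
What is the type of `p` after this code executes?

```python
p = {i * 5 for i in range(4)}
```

A set comprehension {expr for x in iterable} produces a set

set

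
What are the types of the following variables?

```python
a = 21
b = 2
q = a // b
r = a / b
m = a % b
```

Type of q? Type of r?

int // int returns int; int / int returns float

int, float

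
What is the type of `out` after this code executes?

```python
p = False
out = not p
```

'not' always returns bool

bool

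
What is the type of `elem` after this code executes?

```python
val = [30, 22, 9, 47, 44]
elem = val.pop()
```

list.pop() returns the popped element (int here)

int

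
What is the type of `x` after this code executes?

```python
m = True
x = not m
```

'not' always returns bool

bool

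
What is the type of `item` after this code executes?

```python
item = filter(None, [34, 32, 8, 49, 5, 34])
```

filter() returns a filter iterator object

filter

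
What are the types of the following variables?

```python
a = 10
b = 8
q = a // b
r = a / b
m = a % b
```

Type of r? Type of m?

int / int returns float; int % int returns int

float, int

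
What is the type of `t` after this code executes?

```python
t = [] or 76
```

'or' returns first truthy value (76, which is int)

int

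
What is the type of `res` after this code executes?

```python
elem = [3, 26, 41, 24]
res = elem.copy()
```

list.copy() returns list

list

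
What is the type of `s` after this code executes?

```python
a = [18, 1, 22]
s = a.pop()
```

list.pop() returns the popped element (int here)

int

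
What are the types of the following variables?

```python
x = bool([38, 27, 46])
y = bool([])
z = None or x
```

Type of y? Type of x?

bool() returns bool; bool() returns bool

bool, bool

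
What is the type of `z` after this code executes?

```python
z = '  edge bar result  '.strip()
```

str.strip() returns str

str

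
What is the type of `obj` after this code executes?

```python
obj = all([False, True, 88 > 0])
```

all() returns bool

bool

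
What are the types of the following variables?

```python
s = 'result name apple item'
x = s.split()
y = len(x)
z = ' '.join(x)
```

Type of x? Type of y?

str.split() returns list; len() returns int

list, int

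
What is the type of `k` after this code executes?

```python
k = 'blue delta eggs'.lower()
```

str.lower() returns str

str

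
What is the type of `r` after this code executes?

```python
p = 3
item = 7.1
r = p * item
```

int * float returns float (3 * 7.1 = 21.3)

float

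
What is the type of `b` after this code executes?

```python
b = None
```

None has type NoneType

NoneType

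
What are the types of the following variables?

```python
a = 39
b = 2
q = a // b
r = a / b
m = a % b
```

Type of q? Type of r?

int // int returns int; int / int returns float

int, float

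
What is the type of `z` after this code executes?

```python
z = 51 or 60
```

'or' returns the first truthy value (51, which is int)

int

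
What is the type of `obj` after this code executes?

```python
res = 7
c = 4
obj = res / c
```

int / int always returns float in Python 3 (7 / 4 = 1.75)

float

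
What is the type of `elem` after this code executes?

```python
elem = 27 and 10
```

'and' returns the last value when all truthy (10, which is int)

int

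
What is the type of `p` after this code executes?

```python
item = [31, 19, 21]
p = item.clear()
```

list.clear() returns None

NoneType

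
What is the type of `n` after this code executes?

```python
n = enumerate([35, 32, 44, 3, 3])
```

enumerate() returns an enumerate iterator object

enumerate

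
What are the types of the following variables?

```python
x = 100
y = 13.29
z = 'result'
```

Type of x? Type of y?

x is int; y is float

int, float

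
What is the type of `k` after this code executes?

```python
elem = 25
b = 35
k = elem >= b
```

Comparison operators return bool

bool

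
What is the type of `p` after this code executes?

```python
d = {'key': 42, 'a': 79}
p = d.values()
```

.values() returns a dict_values view object

dict_values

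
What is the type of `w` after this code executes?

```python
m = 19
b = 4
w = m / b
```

int / int always returns float in Python 3 (19 / 4 = 4.75)

float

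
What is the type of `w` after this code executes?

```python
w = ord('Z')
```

ord() returns int (Unicode code point)

int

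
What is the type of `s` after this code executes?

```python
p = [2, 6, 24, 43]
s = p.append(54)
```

list.append() returns None (mutates in place)

NoneType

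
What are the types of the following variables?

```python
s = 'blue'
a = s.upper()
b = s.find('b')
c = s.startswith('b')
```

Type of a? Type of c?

str.upper() returns str; str.startswith() returns bool

str, bool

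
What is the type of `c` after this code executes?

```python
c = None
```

None has type NoneType

NoneType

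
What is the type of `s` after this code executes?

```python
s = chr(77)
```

chr() returns str (single character)

str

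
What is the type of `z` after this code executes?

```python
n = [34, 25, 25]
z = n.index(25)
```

list.index() returns int

int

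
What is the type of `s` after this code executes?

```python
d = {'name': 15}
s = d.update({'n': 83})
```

dict.update() returns None

NoneType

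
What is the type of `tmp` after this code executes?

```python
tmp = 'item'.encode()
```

str.encode() returns bytes

bytes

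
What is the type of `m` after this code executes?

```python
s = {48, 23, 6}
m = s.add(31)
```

set.add() returns None (mutates in place)

NoneType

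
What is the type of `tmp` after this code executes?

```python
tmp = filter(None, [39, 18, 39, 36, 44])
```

filter() returns a filter iterator object

filter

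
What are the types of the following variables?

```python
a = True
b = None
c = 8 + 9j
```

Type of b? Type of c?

b is NoneType; c is complex

NoneType, complex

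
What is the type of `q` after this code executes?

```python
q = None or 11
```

'or' with None returns the other value (11, int)

int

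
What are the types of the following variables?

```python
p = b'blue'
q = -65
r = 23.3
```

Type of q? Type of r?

q is int; r is float

int, float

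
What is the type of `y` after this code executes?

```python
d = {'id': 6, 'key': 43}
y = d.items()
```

dict.items() returns a dict_items view

dict_items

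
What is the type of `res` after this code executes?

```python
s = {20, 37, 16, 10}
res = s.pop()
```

Popping from a set of ints returns int

int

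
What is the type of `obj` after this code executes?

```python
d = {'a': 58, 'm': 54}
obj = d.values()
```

.values() returns a dict_values view object

dict_values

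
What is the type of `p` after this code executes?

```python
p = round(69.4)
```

round() with no ndigits arg returns int

int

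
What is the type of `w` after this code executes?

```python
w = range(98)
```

range() returns a range object

range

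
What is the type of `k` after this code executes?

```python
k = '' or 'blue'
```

'or' returns first truthy value ('blue', which is str)

str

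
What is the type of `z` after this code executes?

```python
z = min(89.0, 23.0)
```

min() of floats returns float

float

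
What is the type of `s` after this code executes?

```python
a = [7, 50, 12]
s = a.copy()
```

list.copy() returns list

list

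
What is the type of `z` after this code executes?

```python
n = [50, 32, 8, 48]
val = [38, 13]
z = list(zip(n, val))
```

list(zip(...)) returns a list of tuples

list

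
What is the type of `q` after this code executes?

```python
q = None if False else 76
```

Ternary: condition is False, else branch (76) taken → int

int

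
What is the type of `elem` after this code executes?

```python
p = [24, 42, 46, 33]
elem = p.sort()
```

list.sort() returns None (sorts in place)

NoneType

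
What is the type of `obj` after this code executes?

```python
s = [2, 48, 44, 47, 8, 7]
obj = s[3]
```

Indexing a list of ints returns int (s[3] = 47)

int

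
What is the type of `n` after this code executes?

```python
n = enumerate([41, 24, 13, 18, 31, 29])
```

enumerate() returns an enumerate iterator object

enumerate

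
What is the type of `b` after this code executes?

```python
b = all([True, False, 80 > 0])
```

all() returns bool

bool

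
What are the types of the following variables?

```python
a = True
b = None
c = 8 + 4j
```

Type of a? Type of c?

a is bool; c is complex

bool, complex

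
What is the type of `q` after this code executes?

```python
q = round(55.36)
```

round() with no ndigits arg returns int

int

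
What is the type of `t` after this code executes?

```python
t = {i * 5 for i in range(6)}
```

A set comprehension {expr for x in iterable} produces a set

set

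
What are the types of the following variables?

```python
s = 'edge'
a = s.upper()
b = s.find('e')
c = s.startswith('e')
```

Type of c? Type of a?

str.startswith() returns bool; str.upper() returns str

bool, str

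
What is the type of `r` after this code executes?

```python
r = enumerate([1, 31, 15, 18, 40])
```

enumerate() returns an enumerate iterator object

enumerate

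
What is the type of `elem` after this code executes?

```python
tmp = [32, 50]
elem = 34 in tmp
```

'in' operator returns bool

bool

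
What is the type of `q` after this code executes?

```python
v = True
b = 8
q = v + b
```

bool + int returns int (True is 1, so 1 + 8 = 9)

int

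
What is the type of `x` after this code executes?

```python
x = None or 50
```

'or' with None returns the other value (50, int)

int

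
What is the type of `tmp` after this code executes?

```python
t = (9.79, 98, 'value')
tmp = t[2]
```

Index 2 of tuple is 'value' which is str

str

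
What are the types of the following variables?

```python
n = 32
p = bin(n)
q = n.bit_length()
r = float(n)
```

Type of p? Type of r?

bin() returns str; float() returns float

str, float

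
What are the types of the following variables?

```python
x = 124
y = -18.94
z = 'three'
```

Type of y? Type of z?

y is float; z is str

float, str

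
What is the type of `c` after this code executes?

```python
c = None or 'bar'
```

'or' with None returns the other value ('bar', str)

str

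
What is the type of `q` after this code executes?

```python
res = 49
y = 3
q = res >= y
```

Comparison operators return bool

bool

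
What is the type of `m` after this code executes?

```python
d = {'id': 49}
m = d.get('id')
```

dict.get() returns the value (int) when key is found

int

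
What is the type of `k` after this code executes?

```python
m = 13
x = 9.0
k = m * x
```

int * float returns float (13 * 9.0 = 117.0)

float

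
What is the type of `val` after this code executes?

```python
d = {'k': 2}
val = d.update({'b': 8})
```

dict.update() returns None

NoneType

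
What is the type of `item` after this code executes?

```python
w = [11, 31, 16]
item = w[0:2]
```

Slicing a list always returns a list

list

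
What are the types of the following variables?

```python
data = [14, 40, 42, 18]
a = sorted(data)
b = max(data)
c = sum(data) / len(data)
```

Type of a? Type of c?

sorted() returns list; int / int returns float

list, float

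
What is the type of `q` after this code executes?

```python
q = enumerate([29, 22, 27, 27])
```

enumerate() returns an enumerate iterator object

enumerate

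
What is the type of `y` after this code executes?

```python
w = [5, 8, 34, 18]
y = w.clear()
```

list.clear() returns None

NoneType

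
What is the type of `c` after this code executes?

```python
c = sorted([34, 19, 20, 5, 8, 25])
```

sorted() always returns list

list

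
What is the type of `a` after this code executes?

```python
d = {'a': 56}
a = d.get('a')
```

dict.get() returns the value (int) when key is found

int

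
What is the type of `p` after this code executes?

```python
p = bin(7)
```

bin() returns str representation

str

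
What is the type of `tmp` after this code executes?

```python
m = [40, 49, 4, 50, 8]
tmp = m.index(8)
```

list.index() returns int

int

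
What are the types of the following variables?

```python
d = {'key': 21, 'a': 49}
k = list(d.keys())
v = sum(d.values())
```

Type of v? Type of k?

sum of int values returns int; list(...) returns list

int, list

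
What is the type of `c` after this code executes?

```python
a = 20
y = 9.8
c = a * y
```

int * float returns float (20 * 9.8 = 196.0)

float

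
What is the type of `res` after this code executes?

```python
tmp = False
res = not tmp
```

'not' always returns bool

bool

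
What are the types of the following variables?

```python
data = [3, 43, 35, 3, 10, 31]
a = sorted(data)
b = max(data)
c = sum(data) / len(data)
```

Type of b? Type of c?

max of ints returns int; int / int returns float

int, float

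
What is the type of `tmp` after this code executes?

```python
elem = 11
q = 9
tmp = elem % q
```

int % int returns int (11 % 9 = 2)

int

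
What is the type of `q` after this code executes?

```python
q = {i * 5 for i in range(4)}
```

A set comprehension {expr for x in iterable} produces a set

set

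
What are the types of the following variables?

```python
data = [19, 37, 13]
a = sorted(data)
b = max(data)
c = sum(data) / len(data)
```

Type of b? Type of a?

max of ints returns int; sorted() returns list

int, list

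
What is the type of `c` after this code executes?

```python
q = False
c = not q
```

'not' always returns bool

bool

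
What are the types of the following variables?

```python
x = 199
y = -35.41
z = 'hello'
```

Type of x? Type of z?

x is int; z is str

int, str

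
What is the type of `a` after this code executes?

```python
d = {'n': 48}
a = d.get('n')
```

dict.get() returns the value (int) when key is found

int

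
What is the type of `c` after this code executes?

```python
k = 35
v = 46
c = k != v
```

Comparison operators return bool

bool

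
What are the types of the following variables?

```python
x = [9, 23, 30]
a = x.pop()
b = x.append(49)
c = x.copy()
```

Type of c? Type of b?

list.copy() returns list; list.append() returns None

list, NoneType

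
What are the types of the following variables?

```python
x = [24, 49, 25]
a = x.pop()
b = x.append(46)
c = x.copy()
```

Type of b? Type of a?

list.append() returns None; list.pop() returns the element (int)

NoneType, int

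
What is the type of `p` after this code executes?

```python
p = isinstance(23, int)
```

isinstance() returns bool

bool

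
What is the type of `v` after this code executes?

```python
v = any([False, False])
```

any() returns bool

bool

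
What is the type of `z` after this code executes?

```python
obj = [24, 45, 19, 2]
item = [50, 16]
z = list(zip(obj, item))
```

list(zip(...)) returns a list of tuples

list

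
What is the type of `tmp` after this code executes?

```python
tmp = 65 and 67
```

'and' returns the last value when all truthy (67, which is int)

int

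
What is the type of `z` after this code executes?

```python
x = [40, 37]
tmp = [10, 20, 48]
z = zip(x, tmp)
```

zip() returns a zip iterator object

zip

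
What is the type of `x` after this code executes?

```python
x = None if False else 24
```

Ternary: condition is False, else branch (24) taken → int

int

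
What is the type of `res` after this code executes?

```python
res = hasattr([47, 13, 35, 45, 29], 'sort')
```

hasattr() returns bool

bool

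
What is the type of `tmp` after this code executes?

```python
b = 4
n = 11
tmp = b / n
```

int / int always returns float in Python 3 (4 / 11 = 0.363636)

float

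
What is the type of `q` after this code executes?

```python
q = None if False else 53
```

Ternary: condition is False, else branch (53) taken → int

int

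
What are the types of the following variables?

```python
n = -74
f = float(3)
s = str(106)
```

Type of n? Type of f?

n is int; f is float

int, float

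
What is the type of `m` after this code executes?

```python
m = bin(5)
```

bin() returns str representation

str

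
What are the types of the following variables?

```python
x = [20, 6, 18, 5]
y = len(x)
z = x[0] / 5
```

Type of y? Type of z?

len() returns int; int / int returns float

int, float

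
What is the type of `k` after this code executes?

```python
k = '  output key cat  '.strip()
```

str.strip() returns str

str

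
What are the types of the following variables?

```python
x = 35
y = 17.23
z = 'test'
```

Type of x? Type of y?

x is int; y is float

int, float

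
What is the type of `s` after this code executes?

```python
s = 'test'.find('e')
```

str.find() returns int (index, or -1)

int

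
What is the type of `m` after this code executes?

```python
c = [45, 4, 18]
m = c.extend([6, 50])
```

list.extend() returns None

NoneType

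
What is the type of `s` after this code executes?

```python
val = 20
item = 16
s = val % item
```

int % int returns int (20 % 16 = 4)

int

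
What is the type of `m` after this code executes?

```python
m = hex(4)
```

hex() returns str representation

str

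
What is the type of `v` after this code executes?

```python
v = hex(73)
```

hex() returns str representation

str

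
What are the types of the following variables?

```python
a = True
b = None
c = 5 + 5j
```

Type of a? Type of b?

a is bool; b is NoneType

bool, NoneType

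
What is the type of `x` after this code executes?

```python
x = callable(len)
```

callable() returns bool

bool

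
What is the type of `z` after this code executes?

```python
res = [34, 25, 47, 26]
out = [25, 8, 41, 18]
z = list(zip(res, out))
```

list(zip(...)) returns a list of tuples

list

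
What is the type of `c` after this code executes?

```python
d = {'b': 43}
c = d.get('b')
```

dict.get() returns the value (int) when key is found

int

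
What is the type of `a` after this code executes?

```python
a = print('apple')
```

print() returns None

NoneType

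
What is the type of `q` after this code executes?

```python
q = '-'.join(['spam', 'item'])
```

str.join() returns str

str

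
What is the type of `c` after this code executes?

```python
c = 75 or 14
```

'or' returns the first truthy value (75, which is int)

int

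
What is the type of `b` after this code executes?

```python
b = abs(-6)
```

abs() of int returns int

int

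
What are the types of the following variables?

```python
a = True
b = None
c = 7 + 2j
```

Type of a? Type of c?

a is bool; c is complex

bool, complex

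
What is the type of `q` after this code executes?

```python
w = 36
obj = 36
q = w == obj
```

Equality comparison returns bool

bool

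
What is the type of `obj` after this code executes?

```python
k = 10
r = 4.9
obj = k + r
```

int + float returns float (10 + 4.9 = 14.9)

float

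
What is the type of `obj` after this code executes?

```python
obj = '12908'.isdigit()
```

str.isdigit() returns bool

bool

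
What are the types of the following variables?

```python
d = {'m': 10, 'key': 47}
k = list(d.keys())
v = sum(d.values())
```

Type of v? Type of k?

sum of int values returns int; list(...) returns list

int, list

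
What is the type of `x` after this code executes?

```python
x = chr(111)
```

chr() returns str (single character)

str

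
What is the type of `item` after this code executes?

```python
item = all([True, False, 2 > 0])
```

all() returns bool

bool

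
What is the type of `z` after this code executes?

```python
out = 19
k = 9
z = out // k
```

int // int returns int (19 // 9 = 2)

int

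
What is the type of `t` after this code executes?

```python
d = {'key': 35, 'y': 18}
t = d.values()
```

.values() returns a dict_values view object

dict_values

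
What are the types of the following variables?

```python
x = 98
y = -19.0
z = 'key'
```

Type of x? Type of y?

x is int; y is float

int, float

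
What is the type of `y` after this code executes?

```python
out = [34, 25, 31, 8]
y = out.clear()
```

list.clear() returns None

NoneType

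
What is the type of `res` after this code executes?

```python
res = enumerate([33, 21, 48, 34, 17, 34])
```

enumerate() returns an enumerate iterator object

enumerate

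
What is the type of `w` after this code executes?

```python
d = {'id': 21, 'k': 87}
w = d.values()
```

.values() returns a dict_values view object

dict_values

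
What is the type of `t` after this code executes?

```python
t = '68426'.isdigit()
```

str.isdigit() returns bool

bool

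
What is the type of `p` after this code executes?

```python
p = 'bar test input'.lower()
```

str.lower() returns str

str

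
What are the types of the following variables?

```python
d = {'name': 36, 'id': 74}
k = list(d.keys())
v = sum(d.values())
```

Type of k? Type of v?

list(...) returns list; sum of int values returns int

list, int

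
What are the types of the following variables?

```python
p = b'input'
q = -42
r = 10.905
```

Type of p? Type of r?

p is bytes; r is float

bytes, float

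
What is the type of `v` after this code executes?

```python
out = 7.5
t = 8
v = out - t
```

float - int returns float (7.5 - 8 = -0.5)

float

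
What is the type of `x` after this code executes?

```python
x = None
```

None has type NoneType

NoneType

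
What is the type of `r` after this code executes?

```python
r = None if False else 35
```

Ternary: condition is False, else branch (35) taken → int

int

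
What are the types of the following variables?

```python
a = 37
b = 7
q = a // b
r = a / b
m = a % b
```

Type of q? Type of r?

int // int returns int; int / int returns float

int, float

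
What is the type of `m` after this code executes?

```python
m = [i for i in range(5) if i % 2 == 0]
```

A list comprehension [...] produces a list

list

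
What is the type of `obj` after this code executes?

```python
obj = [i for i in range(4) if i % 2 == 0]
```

A list comprehension [...] produces a list

list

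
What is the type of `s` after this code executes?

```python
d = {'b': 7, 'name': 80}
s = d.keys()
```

.keys() returns a dict_keys view object

dict_keys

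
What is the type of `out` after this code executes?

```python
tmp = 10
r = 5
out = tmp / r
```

int / int always returns float in Python 3 (10 / 5 = 2)

float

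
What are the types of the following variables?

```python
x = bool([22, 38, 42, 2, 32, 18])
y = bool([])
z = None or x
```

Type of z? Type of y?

None or <bool> returns the bool; bool() returns bool

bool, bool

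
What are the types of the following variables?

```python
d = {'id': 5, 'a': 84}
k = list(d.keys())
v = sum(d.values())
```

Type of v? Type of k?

sum of int values returns int; list(...) returns list

int, list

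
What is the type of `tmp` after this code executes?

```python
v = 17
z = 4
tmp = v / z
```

int / int always returns float in Python 3 (17 / 4 = 4.25)

float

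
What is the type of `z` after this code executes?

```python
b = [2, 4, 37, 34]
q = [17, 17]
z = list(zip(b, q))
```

list(zip(...)) returns a list of tuples

list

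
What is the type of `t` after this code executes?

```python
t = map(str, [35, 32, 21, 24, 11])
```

map() returns a map iterator object

map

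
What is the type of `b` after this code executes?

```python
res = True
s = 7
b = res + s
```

bool + int returns int (True is 1, so 1 + 7 = 8)

int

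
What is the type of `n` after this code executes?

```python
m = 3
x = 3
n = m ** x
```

int ** positive int returns int (3 ** 3 = 27)

int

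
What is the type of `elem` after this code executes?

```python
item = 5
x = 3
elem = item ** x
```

int ** positive int returns int (5 ** 3 = 125)

int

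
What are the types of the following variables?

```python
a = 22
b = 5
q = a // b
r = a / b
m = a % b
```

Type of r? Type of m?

int / int returns float; int % int returns int

float, int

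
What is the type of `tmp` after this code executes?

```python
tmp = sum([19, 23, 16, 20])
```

sum() of ints returns int

int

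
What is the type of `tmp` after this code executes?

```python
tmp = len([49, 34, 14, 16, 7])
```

len() always returns int

int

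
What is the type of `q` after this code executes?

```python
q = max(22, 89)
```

max() of ints returns int

int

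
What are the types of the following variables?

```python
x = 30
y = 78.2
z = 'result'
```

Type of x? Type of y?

x is int; y is float

int, float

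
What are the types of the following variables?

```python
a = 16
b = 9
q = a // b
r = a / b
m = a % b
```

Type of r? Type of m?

int / int returns float; int % int returns int

float, int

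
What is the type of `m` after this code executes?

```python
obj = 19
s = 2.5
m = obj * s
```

int * float returns float (19 * 2.5 = 47.5)

float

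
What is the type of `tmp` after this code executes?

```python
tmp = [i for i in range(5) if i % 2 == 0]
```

A list comprehension [...] produces a list

list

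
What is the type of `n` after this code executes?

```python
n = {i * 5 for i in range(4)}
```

A set comprehension {expr for x in iterable} produces a set

set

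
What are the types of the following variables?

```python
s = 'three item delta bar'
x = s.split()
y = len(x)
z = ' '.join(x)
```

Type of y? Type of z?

len() returns int; str.join() returns str

int, str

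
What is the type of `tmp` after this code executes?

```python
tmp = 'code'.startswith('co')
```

str.startswith() returns bool

bool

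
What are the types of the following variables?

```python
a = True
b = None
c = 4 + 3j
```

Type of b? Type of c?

b is NoneType; c is complex

NoneType, complex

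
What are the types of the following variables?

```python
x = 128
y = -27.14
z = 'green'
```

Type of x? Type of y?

x is int; y is float

int, float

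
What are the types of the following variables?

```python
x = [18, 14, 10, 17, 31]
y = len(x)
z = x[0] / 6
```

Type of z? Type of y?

int / int returns float; len() returns int

float, int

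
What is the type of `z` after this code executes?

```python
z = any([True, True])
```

any() returns bool

bool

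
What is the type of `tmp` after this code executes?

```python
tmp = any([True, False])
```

any() returns bool

bool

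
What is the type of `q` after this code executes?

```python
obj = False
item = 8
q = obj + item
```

bool + int returns int (False is 0, so 0 + 8 = 8)

int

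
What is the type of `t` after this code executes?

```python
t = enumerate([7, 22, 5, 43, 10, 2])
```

enumerate() returns an enumerate iterator object

enumerate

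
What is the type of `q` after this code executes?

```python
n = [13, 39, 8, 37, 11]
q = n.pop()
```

list.pop() returns the popped element (int here)

int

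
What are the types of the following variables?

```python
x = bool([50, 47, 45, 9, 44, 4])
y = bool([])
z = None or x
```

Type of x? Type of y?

bool() returns bool; bool() returns bool

bool, bool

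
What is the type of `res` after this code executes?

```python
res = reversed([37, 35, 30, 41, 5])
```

reversed() on a list returns a list_reverseiterator

list_reverseiterator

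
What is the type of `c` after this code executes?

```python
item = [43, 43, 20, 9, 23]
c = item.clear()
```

list.clear() returns None

NoneType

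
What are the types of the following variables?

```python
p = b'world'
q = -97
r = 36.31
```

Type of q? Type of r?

q is int; r is float

int, float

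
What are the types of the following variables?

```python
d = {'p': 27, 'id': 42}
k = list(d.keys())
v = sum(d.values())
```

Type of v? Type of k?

sum of int values returns int; list(...) returns list

int, list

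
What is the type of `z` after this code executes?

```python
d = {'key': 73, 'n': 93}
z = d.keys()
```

.keys() returns a dict_keys view object

dict_keys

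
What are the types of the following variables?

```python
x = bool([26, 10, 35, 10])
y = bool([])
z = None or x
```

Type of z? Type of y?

None or <bool> returns the bool; bool() returns bool

bool, bool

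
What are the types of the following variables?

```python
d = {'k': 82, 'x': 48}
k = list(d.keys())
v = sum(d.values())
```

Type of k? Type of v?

list(...) returns list; sum of int values returns int

list, int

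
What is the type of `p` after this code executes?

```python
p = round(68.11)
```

round() with no ndigits arg returns int

int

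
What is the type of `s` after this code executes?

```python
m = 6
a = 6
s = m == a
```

Equality comparison returns bool

bool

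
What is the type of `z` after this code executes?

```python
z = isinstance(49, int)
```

isinstance() returns bool

bool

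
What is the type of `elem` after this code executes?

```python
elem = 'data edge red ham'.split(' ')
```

str.split() returns list

list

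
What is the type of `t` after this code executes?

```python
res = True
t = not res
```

'not' always returns bool

bool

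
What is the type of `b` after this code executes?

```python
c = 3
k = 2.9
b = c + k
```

int + float returns float (3 + 2.9 = 5.9)

float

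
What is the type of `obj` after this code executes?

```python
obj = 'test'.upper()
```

str.upper() returns str

str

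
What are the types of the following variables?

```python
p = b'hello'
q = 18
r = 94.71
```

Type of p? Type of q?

p is bytes; q is int

bytes, int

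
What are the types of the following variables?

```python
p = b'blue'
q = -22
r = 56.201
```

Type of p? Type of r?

p is bytes; r is float

bytes, float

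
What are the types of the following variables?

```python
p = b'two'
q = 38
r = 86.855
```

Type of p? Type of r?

p is bytes; r is float

bytes, float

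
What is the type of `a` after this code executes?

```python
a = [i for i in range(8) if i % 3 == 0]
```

A list comprehension [...] produces a list

list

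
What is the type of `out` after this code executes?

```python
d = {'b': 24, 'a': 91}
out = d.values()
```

.values() returns a dict_values view object

dict_values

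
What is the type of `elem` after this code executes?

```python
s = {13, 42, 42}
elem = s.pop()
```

Popping from a set of ints returns int

int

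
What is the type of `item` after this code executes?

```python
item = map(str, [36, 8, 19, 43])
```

map() returns a map iterator object

map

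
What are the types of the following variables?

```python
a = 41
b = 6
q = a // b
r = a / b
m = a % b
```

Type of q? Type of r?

int // int returns int; int / int returns float

int, float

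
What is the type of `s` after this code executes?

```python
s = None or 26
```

'or' with None returns the other value (26, int)

int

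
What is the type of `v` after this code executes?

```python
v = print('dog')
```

print() returns None

NoneType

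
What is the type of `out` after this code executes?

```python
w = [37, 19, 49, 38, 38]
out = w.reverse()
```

list.reverse() returns None

NoneType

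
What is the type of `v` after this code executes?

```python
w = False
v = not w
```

'not' always returns bool

bool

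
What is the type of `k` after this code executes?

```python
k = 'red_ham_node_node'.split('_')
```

str.split() returns list

list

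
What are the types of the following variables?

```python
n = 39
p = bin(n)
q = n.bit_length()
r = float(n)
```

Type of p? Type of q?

bin() returns str; int.bit_length() returns int

str, int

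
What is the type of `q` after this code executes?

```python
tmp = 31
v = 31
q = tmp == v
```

Equality comparison returns bool

bool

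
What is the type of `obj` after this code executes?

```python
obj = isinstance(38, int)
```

isinstance() returns bool

bool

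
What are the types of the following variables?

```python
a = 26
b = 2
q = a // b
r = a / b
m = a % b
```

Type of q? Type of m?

int // int returns int; int % int returns int

int, int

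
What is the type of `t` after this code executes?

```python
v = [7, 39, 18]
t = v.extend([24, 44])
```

list.extend() returns None

NoneType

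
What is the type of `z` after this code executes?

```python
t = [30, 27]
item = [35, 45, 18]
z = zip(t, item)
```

zip() returns a zip iterator object

zip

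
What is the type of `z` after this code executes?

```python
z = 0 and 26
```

'and' returns the first falsy value (0, which is int)

int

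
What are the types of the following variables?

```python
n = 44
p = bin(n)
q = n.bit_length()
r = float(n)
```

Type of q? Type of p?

int.bit_length() returns int; bin() returns str

int, str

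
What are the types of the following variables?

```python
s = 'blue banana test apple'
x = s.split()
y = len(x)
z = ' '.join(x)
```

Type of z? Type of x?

str.join() returns str; str.split() returns list

str, list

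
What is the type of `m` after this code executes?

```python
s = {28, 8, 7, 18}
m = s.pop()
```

Popping from a set of ints returns int

int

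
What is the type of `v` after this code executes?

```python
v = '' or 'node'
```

'or' returns first truthy value ('node', which is str)

str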